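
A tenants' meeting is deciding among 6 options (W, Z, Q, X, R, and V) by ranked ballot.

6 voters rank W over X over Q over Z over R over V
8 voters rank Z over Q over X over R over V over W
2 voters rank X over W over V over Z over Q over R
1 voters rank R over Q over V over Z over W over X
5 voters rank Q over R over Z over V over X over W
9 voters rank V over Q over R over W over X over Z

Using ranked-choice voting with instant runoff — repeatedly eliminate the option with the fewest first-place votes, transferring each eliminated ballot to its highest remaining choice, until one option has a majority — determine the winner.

Round 1: V 9, Z 8, W 6, Q 5, X 2, R 1. R has the fewest and is eliminated.
Round 2: V 9, Z 8, W 6, Q 6, X 2. X has the fewest and is eliminated.
Round 3: V 9, W 8, Z 8, Q 6. Q has the fewest and is eliminated.
Round 4: Z 13, V 10, W 8. W has the fewest and is eliminated.
Round 5: Z 19, V 12. Z has a majority.

Z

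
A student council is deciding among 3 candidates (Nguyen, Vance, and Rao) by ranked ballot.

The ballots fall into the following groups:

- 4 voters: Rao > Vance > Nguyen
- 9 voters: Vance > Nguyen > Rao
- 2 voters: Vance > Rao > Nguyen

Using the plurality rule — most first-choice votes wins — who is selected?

Vance

First-place vote totals:
  Nguyen: 0
  Vance: 11
  Rao: 4
Vance has the most first-place votes.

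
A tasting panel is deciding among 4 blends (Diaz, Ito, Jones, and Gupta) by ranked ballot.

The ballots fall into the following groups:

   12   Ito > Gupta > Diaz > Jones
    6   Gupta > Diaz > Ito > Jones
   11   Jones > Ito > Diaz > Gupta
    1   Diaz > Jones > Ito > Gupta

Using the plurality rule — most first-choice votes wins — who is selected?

First-place vote totals:
  Diaz: 1
  Ito: 12
  Jones: 11
  Gupta: 6
Ito has the most first-place votes.

Ito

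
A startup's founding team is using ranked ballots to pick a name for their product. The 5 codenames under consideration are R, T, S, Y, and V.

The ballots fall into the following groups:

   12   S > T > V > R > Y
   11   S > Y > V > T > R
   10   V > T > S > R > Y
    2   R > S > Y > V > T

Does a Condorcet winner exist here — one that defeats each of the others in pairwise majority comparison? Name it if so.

S

Head-to-head results (35 voters total):
R vs T: T wins 33–2.
R vs S: S wins 33–2.
R vs Y: R wins 24–11.
R vs V: V wins 33–2.
T vs S: S wins 25–10.
T vs Y: T wins 22–13.
T vs V: V wins 23–12.
S vs Y: S wins 35–0.
S vs V: S wins 25–10.
Y vs V: V wins 22–13.
S beats each rival — R (33–2), T (25–10), Y (35–0), V (25–10) — so S is the Condorcet winner.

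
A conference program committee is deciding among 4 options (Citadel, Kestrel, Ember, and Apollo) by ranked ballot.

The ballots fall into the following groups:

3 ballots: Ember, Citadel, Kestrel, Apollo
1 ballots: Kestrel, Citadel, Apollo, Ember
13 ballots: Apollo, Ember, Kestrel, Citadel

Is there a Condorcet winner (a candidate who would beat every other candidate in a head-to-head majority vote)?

Yes

Head-to-head results (17 voters total):
Citadel vs Kestrel: Kestrel wins 14–3.
Citadel vs Ember: Ember wins 16–1.
Citadel vs Apollo: Apollo wins 13–4.
Kestrel vs Ember: Ember wins 16–1.
Kestrel vs Apollo: Apollo wins 13–4.
Ember vs Apollo: Apollo wins 14–3.
Apollo beats each rival — Citadel (13–4), Kestrel (13–4), Ember (14–3) — so Apollo is the Condorcet winner.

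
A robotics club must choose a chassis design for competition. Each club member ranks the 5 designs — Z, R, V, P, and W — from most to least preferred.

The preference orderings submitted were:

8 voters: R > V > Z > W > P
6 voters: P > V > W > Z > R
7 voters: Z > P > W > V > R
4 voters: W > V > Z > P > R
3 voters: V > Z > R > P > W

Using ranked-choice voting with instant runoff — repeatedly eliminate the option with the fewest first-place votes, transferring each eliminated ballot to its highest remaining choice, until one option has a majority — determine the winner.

Round 1: R 8, Z 7, P 6, W 4, V 3. V has the fewest and is eliminated.
Round 2: Z 10, R 8, P 6, W 4. W has the fewest and is eliminated.
Round 3: Z 14, R 8, P 6. P has the fewest and is eliminated.
Round 4: Z 20, R 8. Z has a majority.

Z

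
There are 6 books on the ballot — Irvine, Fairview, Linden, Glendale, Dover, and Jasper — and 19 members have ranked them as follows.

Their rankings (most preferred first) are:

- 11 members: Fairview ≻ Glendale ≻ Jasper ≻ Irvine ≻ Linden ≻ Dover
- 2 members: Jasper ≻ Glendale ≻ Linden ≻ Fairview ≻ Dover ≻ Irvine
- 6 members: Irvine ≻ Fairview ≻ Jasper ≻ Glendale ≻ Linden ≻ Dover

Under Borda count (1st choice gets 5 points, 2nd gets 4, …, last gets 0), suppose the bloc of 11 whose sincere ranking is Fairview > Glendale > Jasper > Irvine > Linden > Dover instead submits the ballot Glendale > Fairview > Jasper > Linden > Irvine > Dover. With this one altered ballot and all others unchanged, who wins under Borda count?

Borda totals with the altered ballot: Irvine 41, Fairview 72, Linden 34, Glendale 75, Dover 2, Jasper 61.
The switch changes the winner from Fairview to Glendale.

Glendale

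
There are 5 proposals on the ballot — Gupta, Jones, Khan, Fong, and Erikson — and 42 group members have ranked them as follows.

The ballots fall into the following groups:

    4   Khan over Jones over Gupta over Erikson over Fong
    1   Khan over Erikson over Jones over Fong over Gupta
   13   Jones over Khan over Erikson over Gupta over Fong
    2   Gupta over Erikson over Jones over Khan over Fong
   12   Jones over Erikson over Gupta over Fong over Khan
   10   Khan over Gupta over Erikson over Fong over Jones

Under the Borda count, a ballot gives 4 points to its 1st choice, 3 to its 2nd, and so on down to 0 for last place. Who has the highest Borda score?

Jones

Borda scores:
  Gupta: 4·2 + 0 + 13·1 + 2·4 + 12·2 + 10·3 = 83
  Jones: 4·3 + 2 + 13·4 + 2·2 + 12·4 + 10·0 = 118
  Khan: 4·4 + 4 + 13·3 + 2·1 + 12·0 + 10·4 = 101
  Fong: 4·0 + 1 + 13·0 + 2·0 + 12·1 + 10·1 = 23
  Erikson: 4·1 + 3 + 13·2 + 2·3 + 12·3 + 10·2 = 95
Jones has the highest total.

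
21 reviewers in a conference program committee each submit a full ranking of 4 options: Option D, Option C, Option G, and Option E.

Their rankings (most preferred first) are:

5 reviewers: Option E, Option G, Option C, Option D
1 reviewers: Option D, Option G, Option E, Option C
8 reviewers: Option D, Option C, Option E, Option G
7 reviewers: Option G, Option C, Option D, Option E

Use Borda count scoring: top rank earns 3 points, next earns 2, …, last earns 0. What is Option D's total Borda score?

34

Borda scores:
  Option D: 5·0 + 3 + 8·3 + 7·1 = 34
  Option C: 5·1 + 0 + 8·2 + 7·2 = 35
  Option G: 5·2 + 2 + 8·0 + 7·3 = 33
  Option E: 5·3 + 1 + 8·1 + 7·0 = 24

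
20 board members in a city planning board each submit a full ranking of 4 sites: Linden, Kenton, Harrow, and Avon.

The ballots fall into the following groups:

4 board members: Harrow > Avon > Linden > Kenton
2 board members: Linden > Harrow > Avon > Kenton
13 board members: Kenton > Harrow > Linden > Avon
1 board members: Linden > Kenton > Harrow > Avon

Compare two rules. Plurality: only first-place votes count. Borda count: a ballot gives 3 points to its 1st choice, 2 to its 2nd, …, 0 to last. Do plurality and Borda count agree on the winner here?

Plurality first-place counts: Linden 3, Kenton 13, Harrow 4, Avon 0 → Kenton.
Borda totals: Linden 26, Kenton 41, Harrow 43, Avon 10 → Harrow.
The two rules disagree: plurality picks Kenton, Borda picks Harrow.

No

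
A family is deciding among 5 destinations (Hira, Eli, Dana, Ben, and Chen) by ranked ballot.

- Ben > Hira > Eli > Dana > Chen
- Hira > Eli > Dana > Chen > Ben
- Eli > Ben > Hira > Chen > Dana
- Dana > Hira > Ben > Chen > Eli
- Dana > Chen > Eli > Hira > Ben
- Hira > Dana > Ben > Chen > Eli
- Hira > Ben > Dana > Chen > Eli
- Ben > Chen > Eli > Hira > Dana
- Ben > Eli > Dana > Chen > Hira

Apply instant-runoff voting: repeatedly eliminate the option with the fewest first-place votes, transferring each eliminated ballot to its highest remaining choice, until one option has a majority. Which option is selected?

Hira

Round 1: Hira 3, Ben 3, Dana 2, Eli 1, Chen 0. Chen has the fewest and is eliminated.
Round 2: Hira 3, Ben 3, Dana 2, Eli 1. Eli has the fewest and is eliminated.
Round 3: Ben 4, Hira 3, Dana 2. Dana has the fewest and is eliminated.
Round 4: Hira 5, Ben 4. Hira has a majority.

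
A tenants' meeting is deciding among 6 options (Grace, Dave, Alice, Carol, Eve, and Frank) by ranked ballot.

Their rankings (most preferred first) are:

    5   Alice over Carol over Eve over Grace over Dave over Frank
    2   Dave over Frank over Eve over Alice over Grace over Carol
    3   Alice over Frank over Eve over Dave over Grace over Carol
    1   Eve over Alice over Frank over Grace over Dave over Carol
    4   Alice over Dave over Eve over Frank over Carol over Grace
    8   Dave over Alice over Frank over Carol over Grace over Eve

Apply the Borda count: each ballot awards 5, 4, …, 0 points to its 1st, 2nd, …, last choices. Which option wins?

Borda scores:
  Grace: 5·2 + 2·1 + 3·1 + 2 + 4·0 + 8·1 = 25
  Dave: 5·1 + 2·5 + 3·2 + 1 + 4·4 + 8·5 = 78
  Alice: 5·5 + 2·2 + 3·5 + 4 + 4·5 + 8·4 = 100
  Carol: 5·4 + 2·0 + 3·0 + 0 + 4·1 + 8·2 = 40
  Eve: 5·3 + 2·3 + 3·3 + 5 + 4·3 + 8·0 = 47
  Frank: 5·0 + 2·4 + 3·4 + 3 + 4·2 + 8·3 = 55
Alice has the highest total.

Alice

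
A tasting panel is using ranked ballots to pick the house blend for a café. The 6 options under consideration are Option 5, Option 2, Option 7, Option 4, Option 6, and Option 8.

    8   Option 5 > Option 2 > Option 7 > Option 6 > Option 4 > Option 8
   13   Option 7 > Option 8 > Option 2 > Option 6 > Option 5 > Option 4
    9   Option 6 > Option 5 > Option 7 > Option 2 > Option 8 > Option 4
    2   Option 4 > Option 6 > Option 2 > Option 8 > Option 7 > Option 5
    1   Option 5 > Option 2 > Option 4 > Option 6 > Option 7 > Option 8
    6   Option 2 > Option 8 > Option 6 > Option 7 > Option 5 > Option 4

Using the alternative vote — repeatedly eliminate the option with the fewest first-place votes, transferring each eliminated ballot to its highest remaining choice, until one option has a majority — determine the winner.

Option 7

Round 1: Option 7 13, Option 5 9, Option 6 9, Option 2 6, Option 4 2, Option 8 0. Option 8 has the fewest and is eliminated.
Round 2: Option 7 13, Option 5 9, Option 6 9, Option 2 6, Option 4 2. Option 4 has the fewest and is eliminated.
Round 3: Option 7 13, Option 6 11, Option 5 9, Option 2 6. Option 2 has the fewest and is eliminated.
Round 4: Option 6 17, Option 7 13, Option 5 9. Option 5 has the fewest and is eliminated.
Round 5: Option 7 21, Option 6 18. Option 7 has a majority.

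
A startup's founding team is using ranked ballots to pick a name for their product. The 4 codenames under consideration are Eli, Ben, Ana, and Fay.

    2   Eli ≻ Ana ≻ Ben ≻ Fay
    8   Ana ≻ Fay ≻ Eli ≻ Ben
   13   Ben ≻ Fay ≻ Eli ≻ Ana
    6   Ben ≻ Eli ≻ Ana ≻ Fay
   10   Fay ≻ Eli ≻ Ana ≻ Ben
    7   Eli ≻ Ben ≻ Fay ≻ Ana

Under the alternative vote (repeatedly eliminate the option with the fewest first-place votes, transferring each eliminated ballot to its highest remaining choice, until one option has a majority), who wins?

Ben

Round 1: Ben 19, Fay 10, Eli 9, Ana 8. Ana has the fewest and is eliminated.
Round 2: Ben 19, Fay 18, Eli 9. Eli has the fewest and is eliminated.
Round 3: Ben 28, Fay 18. Ben has a majority.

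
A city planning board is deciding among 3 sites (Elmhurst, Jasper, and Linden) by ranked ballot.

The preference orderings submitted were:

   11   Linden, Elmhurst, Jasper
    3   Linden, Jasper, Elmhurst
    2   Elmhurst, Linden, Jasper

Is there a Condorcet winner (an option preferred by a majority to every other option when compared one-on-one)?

Head-to-head results (16 voters total):
Elmhurst vs Jasper: Elmhurst wins 13–3.
Elmhurst vs Linden: Linden wins 14–2.
Jasper vs Linden: Linden wins 16–0.
Linden beats each rival — Elmhurst (14–2), Jasper (16–0) — so Linden is the Condorcet winner.

Yes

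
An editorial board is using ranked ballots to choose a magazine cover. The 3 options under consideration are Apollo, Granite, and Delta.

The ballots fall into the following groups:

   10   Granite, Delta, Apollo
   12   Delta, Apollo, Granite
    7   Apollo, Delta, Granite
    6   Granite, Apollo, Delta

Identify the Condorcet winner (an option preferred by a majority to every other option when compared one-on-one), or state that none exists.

Head-to-head results (35 voters total):
Apollo vs Granite: Apollo wins 19–16.
Apollo vs Delta: Delta wins 22–13.
Granite vs Delta: Delta wins 19–16.
Delta beats each rival — Apollo (22–13), Granite (19–16) — so Delta is the Condorcet winner.

Delta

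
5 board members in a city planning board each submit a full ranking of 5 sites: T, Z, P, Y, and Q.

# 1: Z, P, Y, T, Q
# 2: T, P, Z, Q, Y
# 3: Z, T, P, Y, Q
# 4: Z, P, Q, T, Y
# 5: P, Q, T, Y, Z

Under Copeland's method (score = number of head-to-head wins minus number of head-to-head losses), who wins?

Z

Pairwise results:
  T vs Z: Z wins 3–2.
  T vs P: P wins 3–2.
  T vs Y: T wins 4–1.
  T vs Q: T wins 3–2.
  Z vs P: Z wins 3–2.
  Z vs Y: Z wins 4–1.
  Z vs Q: Z wins 4–1.
  P vs Y: P wins 5–0.
  P vs Q: P wins 5–0.
  Y vs Q: Q wins 3–2.
Copeland scores (wins − losses):
  T: 2 − 2 = 0
  Z: 4 − 0 = 4
  P: 3 − 1 = 2
  Y: 0 − 4 = -4
  Q: 1 − 3 = -2
Z has the best Copeland score.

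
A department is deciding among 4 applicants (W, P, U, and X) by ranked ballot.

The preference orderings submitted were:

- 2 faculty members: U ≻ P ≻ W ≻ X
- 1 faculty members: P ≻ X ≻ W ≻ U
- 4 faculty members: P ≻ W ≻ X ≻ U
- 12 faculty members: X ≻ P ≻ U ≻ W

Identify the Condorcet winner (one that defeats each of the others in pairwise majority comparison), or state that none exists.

X

Head-to-head results (19 voters total):
W vs P: P wins 19–0.
W vs U: U wins 14–5.
W vs X: X wins 13–6.
P vs U: P wins 17–2.
P vs X: X wins 12–7.
U vs X: X wins 17–2.
X beats each rival — W (13–6), P (12–7), U (17–2) — so X is the Condorcet winner.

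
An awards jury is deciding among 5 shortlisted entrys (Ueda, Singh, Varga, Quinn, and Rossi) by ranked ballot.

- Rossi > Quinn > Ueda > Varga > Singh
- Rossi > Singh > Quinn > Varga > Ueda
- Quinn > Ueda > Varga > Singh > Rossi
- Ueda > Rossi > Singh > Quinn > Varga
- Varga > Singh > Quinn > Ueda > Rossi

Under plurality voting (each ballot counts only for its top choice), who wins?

First-place vote totals:
  Ueda: 1
  Singh: 0
  Varga: 1
  Quinn: 1
  Rossi: 2
Rossi has the most first-place votes.

Rossi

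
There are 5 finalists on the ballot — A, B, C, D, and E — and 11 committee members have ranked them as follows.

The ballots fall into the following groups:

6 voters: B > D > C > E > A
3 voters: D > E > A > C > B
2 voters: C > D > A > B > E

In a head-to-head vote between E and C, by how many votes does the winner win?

Ballots ranking E above C: 3.
Ballots ranking C above E: 6+2 = 8.
C wins 8–3, a margin of 5.

5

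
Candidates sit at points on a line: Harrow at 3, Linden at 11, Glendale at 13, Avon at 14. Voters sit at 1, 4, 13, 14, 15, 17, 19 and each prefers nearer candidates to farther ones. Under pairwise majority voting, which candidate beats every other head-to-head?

With single-peaked preferences on a line, the Condorcet winner is the candidate closest to the median voter.
The median voter (position 14) is closest to Avon at 14.
Check: Avon vs Harrow — voters closer to Avon: 5 of 7.

Avon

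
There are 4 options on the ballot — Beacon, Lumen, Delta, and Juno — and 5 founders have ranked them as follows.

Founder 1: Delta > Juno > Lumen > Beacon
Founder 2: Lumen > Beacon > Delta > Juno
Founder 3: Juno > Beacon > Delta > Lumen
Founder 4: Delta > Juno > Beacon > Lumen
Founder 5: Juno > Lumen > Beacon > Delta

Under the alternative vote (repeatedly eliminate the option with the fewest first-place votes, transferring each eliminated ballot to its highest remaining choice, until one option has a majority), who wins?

Delta

Round 1: Delta 2, Juno 2, Lumen 1, Beacon 0. Beacon has the fewest and is eliminated.
Round 2: Delta 2, Juno 2, Lumen 1. Lumen has the fewest and is eliminated.
Round 3: Delta 3, Juno 2. Delta has a majority.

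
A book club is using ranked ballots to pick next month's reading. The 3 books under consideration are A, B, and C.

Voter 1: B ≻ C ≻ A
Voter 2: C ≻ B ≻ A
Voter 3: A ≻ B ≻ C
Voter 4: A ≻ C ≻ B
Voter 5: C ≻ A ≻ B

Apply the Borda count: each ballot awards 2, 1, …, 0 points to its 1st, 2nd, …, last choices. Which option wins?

C

Borda scores:
  A: 0 + 0 + 2 + 2 + 1 = 5
  B: 2 + 1 + 1 + 0 + 0 = 4
  C: 1 + 2 + 0 + 1 + 2 = 6
C has the highest total.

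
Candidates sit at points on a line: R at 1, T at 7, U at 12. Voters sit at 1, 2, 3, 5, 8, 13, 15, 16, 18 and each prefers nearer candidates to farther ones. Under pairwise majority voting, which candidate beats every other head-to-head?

With single-peaked preferences on a line, the Condorcet winner is the candidate closest to the median voter.
The median voter (position 8) is closest to T at 7.
Check: T vs R — voters closer to T: 6 of 9.

T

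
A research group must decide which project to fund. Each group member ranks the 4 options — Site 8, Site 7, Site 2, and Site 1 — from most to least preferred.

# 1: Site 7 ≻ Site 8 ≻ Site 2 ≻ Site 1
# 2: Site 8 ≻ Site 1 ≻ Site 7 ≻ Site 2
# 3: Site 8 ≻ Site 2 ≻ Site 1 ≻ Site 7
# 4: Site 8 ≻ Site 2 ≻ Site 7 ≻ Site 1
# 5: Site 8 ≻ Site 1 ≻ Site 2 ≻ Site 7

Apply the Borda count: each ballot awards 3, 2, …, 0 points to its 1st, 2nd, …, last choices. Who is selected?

Borda scores:
  Site 8: 2 + 3 + 3 + 3 + 3 = 14
  Site 7: 3 + 1 + 0 + 1 + 0 = 5
  Site 2: 1 + 0 + 2 + 2 + 1 = 6
  Site 1: 0 + 2 + 1 + 0 + 2 = 5
Site 8 has the highest total.

Site 8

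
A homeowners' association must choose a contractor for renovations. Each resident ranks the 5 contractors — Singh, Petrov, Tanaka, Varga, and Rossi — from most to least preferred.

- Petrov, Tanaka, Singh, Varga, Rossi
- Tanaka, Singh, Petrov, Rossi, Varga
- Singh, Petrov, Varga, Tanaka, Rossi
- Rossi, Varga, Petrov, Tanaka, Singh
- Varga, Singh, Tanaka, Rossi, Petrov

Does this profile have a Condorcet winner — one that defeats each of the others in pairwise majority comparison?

Head-to-head results (5 voters total):
Singh vs Petrov: Singh wins 3–2.
Singh vs Tanaka: Tanaka wins 3–2.
Singh vs Varga: Singh wins 3–2.
Singh vs Rossi: Singh wins 4–1.
Petrov vs Tanaka: Petrov wins 3–2.
Petrov vs Varga: Petrov wins 3–2.
Petrov vs Rossi: Petrov wins 3–2.
Tanaka vs Varga: Varga wins 3–2.
Tanaka vs Rossi: Tanaka wins 4–1.
Varga vs Rossi: Varga wins 3–2.
No candidate beats all others: Singh beats Petrov beats Tanaka beats Singh, a majority cycle.

No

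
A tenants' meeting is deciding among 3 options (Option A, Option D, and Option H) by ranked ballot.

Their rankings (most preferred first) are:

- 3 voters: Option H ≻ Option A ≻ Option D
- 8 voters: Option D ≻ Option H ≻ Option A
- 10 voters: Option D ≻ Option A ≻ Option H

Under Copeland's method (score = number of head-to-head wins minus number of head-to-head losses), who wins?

Pairwise results:
  Option A vs Option D: Option D wins 18–3.
  Option A vs Option H: Option H wins 11–10.
  Option D vs Option H: Option D wins 18–3.
Copeland scores (wins − losses):
  Option A: 0 − 2 = -2
  Option D: 2 − 0 = 2
  Option H: 1 − 1 = 0
Option D has the best Copeland score.

Option D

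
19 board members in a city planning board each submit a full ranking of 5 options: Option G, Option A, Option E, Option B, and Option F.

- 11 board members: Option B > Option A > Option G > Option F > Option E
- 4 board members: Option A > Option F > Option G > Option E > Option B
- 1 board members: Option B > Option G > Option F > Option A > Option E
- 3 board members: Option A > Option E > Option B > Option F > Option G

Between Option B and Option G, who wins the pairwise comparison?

Ballots ranking Option B above Option G: 11+1+3 = 15.
Ballots ranking Option G above Option B: 4.
Option B wins the head-to-head, 15–4.

Option B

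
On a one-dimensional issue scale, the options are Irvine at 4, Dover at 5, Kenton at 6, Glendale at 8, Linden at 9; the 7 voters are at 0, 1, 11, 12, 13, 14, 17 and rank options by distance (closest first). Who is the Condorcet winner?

Linden

With single-peaked preferences on a line, the Condorcet winner is the candidate closest to the median voter.
The median voter (position 12) is closest to Linden at 9.
Check: Linden vs Irvine — voters closer to Linden: 5 of 7.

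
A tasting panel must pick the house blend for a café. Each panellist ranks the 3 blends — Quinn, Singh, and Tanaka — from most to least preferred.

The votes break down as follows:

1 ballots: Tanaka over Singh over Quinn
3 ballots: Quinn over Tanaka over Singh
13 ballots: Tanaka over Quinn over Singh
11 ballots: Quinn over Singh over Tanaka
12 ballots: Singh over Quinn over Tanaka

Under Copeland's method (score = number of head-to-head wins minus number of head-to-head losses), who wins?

Pairwise results:
  Quinn vs Singh: Quinn wins 27–13.
  Quinn vs Tanaka: Quinn wins 26–14.
  Singh vs Tanaka: Singh wins 23–17.
Copeland scores (wins − losses):
  Quinn: 2 − 0 = 2
  Singh: 1 − 1 = 0
  Tanaka: 0 − 2 = -2
Quinn has the best Copeland score.

Quinn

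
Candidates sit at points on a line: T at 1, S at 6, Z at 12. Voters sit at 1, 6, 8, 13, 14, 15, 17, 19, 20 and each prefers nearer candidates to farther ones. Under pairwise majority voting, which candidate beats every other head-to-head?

Z

With single-peaked preferences on a line, the Condorcet winner is the candidate closest to the median voter.
The median voter (position 14) is closest to Z at 12.
Check: Z vs T — voters closer to Z: 7 of 9.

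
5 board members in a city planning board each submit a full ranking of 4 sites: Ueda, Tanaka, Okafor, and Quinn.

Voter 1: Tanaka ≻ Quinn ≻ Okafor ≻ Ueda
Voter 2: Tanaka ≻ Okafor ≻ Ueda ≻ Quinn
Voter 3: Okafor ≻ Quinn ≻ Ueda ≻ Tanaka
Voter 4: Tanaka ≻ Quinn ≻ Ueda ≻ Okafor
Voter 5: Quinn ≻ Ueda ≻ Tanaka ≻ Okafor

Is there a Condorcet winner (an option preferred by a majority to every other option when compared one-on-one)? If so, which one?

Head-to-head results (5 voters total):
Ueda vs Tanaka: Tanaka wins 3–2.
Ueda vs Okafor: Okafor wins 3–2.
Ueda vs Quinn: Quinn wins 4–1.
Tanaka vs Okafor: Tanaka wins 4–1.
Tanaka vs Quinn: Tanaka wins 3–2.
Okafor vs Quinn: Quinn wins 3–2.
Tanaka beats each rival — Ueda (3–2), Okafor (4–1), Quinn (3–2) — so Tanaka is the Condorcet winner.

Tanaka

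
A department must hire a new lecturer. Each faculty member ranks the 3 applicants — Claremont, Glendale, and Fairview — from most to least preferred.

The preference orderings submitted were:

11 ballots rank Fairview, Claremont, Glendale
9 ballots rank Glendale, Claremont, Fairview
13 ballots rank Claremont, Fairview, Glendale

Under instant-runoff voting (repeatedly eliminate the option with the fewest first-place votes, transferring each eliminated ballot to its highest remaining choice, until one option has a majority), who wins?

Claremont

Round 1: Claremont 13, Fairview 11, Glendale 9. Glendale has the fewest and is eliminated.
Round 2: Claremont 22, Fairview 11. Claremont has a majority.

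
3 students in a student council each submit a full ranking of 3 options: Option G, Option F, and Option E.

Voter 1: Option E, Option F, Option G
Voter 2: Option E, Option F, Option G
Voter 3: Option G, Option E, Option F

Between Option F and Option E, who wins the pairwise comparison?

Ballots ranking Option F above Option E: 0.
Ballots ranking Option E above Option F: 3.
Option E wins the head-to-head, 3–0.

Option E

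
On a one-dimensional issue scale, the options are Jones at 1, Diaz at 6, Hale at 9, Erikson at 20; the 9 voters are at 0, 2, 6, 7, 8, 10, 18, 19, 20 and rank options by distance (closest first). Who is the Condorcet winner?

With single-peaked preferences on a line, the Condorcet winner is the candidate closest to the median voter.
The median voter (position 8) is closest to Hale at 9.
Check: Hale vs Jones — voters closer to Hale: 7 of 9.

Hale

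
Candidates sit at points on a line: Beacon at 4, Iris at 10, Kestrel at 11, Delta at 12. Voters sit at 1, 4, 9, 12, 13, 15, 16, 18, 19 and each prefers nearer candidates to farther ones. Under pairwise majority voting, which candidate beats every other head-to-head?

With single-peaked preferences on a line, the Condorcet winner is the candidate closest to the median voter.
The median voter (position 13) is closest to Delta at 12.
Check: Delta vs Kestrel — voters closer to Delta: 6 of 9.

Delta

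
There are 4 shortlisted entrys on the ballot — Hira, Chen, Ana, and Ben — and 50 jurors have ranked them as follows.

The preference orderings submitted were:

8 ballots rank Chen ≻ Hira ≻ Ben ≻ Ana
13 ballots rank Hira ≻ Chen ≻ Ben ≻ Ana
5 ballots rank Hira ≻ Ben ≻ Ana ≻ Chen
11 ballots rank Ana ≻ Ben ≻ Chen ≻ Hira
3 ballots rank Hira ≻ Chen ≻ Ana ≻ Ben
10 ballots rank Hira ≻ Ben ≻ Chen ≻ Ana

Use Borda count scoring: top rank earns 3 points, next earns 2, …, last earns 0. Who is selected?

Borda scores:
  Hira: 8·2 + 13·3 + 5·3 + 11·0 + 3·3 + 10·3 = 109
  Chen: 8·3 + 13·2 + 5·0 + 11·1 + 3·2 + 10·1 = 77
  Ana: 8·0 + 13·0 + 5·1 + 11·3 + 3·1 + 10·0 = 41
  Ben: 8·1 + 13·1 + 5·2 + 11·2 + 3·0 + 10·2 = 73
Hira has the highest total.

Hira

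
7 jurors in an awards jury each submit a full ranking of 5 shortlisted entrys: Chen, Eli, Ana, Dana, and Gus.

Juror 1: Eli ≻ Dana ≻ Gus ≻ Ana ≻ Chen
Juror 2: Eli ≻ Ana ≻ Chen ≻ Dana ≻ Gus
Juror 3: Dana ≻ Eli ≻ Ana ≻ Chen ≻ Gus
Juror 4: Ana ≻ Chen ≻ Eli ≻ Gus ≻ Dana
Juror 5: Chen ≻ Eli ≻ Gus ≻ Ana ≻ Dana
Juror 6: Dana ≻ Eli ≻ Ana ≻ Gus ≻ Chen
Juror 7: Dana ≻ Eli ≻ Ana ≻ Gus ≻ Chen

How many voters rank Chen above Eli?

Ballots ranking Chen above Eli: 2.
Ballots ranking Eli above Chen: 5.
So 2 of 7 voters prefer Chen to Eli.

2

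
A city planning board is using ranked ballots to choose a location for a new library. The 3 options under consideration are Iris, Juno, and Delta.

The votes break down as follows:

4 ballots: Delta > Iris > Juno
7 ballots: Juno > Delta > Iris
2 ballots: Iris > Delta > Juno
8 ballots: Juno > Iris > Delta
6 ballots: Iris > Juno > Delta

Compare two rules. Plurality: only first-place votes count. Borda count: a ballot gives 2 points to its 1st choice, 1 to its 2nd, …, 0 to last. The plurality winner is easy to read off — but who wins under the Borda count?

Plurality first-place counts: Iris 8, Juno 15, Delta 4 → Juno.
Borda totals: Iris 28, Juno 36, Delta 17 → Juno.

Juno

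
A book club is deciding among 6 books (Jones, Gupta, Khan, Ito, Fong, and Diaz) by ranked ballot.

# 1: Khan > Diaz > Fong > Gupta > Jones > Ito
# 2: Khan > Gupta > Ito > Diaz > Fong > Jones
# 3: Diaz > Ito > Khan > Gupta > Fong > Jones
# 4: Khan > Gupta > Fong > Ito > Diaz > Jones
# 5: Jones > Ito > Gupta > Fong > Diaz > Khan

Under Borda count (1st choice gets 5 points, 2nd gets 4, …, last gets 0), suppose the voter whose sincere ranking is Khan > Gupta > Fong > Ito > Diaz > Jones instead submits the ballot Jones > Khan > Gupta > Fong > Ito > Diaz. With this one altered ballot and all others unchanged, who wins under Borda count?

Khan

Borda totals with the altered ballot: Jones 11, Gupta 14, Khan 17, Ito 12, Fong 9, Diaz 12.
The winner is unchanged: still Khan.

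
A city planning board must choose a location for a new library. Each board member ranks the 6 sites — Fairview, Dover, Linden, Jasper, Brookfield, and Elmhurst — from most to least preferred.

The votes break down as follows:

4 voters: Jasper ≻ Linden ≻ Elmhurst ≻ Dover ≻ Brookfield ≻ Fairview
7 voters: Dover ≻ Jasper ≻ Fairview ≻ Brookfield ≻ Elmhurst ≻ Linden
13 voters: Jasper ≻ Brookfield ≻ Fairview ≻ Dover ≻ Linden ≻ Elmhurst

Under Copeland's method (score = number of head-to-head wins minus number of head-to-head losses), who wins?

Jasper

Pairwise results:
  Fairview vs Dover: Fairview wins 13–11.
  Fairview vs Linden: Fairview wins 20–4.
  Fairview vs Jasper: Jasper wins 24–0.
  Fairview vs Brookfield: Brookfield wins 17–7.
  Fairview vs Elmhurst: Fairview wins 20–4.
  Dover vs Linden: Dover wins 20–4.
  Dover vs Jasper: Jasper wins 17–7.
  Dover vs Brookfield: Brookfield wins 13–11.
  Dover vs Elmhurst: Dover wins 20–4.
  Linden vs Jasper: Jasper wins 24–0.
  Linden vs Brookfield: Brookfield wins 20–4.
  Linden vs Elmhurst: Linden wins 17–7.
  Jasper vs Brookfield: Jasper wins 24–0.
  Jasper vs Elmhurst: Jasper wins 24–0.
  Brookfield vs Elmhurst: Brookfield wins 20–4.
Copeland scores (wins − losses):
  Fairview: 3 − 2 = 1
  Dover: 2 − 3 = -1
  Linden: 1 − 4 = -3
  Jasper: 5 − 0 = 5
  Brookfield: 4 − 1 = 3
  Elmhurst: 0 − 5 = -5
Jasper has the best Copeland score.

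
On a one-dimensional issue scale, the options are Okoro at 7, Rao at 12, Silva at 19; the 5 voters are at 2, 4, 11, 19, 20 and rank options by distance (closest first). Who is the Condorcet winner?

With single-peaked preferences on a line, the Condorcet winner is the candidate closest to the median voter.
The median voter (position 11) is closest to Rao at 12.
Check: Rao vs Okoro — voters closer to Rao: 3 of 5.

Rao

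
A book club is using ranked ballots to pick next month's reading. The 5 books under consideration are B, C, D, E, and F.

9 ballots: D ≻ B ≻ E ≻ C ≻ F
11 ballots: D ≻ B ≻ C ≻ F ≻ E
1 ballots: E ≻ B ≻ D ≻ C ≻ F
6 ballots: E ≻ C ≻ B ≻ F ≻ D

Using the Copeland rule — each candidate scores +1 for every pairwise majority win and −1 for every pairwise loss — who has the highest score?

Pairwise results:
  B vs C: B wins 21–6.
  B vs D: D wins 20–7.
  B vs E: B wins 20–7.
  B vs F: B wins 27–0.
  C vs D: D wins 21–6.
  C vs E: E wins 16–11.
  C vs F: C wins 27–0.
  D vs E: D wins 20–7.
  D vs F: D wins 21–6.
  E vs F: E wins 16–11.
Copeland scores (wins − losses):
  B: 3 − 1 = 2
  C: 1 − 3 = -2
  D: 4 − 0 = 4
  E: 2 − 2 = 0
  F: 0 − 4 = -4
D has the best Copeland score.

D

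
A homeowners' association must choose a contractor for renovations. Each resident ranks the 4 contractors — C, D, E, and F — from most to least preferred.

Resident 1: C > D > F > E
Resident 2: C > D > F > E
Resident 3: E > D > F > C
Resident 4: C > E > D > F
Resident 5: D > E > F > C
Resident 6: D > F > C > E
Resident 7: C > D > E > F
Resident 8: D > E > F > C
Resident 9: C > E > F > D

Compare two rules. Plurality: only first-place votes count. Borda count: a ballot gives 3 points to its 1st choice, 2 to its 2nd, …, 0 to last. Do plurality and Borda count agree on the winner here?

Plurality first-place counts: C 5, D 3, E 1, F 0 → C.
Borda totals: C 16, D 18, E 12, F 8 → D.
The two rules disagree: plurality picks C, Borda picks D.

No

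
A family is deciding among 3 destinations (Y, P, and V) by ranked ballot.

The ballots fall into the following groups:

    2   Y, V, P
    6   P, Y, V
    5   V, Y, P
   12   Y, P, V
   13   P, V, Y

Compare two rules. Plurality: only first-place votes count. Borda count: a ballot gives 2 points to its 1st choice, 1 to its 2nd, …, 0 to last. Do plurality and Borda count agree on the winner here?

Yes

Plurality first-place counts: Y 14, P 19, V 5 → P.
Borda totals: Y 39, P 50, V 25 → P.
The two rules agree on P.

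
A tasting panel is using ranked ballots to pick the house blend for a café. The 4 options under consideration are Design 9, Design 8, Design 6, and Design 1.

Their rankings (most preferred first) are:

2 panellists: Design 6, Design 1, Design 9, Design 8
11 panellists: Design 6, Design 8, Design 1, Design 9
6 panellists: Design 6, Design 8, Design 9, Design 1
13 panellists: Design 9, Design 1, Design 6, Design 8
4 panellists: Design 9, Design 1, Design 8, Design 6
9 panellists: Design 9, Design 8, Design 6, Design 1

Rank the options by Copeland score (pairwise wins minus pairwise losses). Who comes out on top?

Pairwise results:
  Design 9 vs Design 8: Design 9 wins 28–17.
  Design 9 vs Design 6: Design 9 wins 26–19.
  Design 9 vs Design 1: Design 9 wins 32–13.
  Design 8 vs Design 6: Design 6 wins 32–13.
  Design 8 vs Design 1: Design 8 wins 26–19.
  Design 6 vs Design 1: Design 6 wins 28–17.
Copeland scores (wins − losses):
  Design 9: 3 − 0 = 3
  Design 8: 1 − 2 = -1
  Design 6: 2 − 1 = 1
  Design 1: 0 − 3 = -3
Design 9 has the best Copeland score.

Design 9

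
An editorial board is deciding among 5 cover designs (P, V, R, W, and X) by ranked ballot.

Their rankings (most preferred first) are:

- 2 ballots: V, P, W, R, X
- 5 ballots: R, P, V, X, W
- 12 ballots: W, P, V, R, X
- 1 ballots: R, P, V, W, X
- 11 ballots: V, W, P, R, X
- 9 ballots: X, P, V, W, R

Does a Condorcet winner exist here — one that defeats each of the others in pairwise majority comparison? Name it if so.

Head-to-head results (40 voters total):
P vs V: P wins 27–13.
P vs R: P wins 34–6.
P vs W: W wins 23–17.
P vs X: P wins 31–9.
V vs R: V wins 34–6.
V vs W: V wins 28–12.
V vs X: V wins 31–9.
R vs W: W wins 34–6.
R vs X: R wins 31–9.
W vs X: W wins 26–14.
No candidate beats all others: P beats V beats W beats P, a majority cycle.

There is no Condorcet winner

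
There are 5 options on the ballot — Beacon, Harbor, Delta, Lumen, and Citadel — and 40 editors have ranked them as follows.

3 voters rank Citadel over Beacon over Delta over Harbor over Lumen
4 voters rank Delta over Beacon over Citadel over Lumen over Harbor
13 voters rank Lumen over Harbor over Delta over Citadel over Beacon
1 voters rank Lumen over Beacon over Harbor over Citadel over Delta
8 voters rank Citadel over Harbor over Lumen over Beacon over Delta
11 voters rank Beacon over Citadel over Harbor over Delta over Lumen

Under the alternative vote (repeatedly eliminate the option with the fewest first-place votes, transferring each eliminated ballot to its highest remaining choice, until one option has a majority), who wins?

Round 1: Lumen 14, Beacon 11, Citadel 11, Delta 4, Harbor 0. Harbor has the fewest and is eliminated.
Round 2: Lumen 14, Beacon 11, Citadel 11, Delta 4. Delta has the fewest and is eliminated.
Round 3: Beacon 15, Lumen 14, Citadel 11. Citadel has the fewest and is eliminated.
Round 4: Lumen 22, Beacon 18. Lumen has a majority.

Lumen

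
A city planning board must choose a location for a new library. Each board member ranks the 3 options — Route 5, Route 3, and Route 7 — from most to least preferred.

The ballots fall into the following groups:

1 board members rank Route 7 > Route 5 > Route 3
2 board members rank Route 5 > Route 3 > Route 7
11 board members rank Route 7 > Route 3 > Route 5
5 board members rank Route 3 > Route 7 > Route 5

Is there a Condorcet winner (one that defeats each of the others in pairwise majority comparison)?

Head-to-head results (19 voters total):
Route 5 vs Route 3: Route 3 wins 16–3.
Route 5 vs Route 7: Route 7 wins 17–2.
Route 3 vs Route 7: Route 7 wins 12–7.
Route 7 beats each rival — Route 5 (17–2), Route 3 (12–7) — so Route 7 is the Condorcet winner.

Yes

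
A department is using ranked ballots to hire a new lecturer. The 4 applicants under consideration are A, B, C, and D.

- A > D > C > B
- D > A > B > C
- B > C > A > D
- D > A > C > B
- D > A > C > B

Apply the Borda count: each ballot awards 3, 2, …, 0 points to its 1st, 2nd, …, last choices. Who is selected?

Borda scores:
  A: 3 + 2 + 1 + 2 + 2 = 10
  B: 0 + 1 + 3 + 0 + 0 = 4
  C: 1 + 0 + 2 + 1 + 1 = 5
  D: 2 + 3 + 0 + 3 + 3 = 11
D has the highest total.

D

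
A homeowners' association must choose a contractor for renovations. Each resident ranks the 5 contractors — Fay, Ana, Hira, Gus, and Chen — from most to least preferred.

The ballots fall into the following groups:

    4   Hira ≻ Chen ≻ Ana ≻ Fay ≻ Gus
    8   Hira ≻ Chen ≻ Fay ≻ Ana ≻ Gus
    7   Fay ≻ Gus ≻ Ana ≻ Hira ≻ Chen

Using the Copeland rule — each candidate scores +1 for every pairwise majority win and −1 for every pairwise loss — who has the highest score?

Hira

Pairwise results:
  Fay vs Ana: Fay wins 15–4.
  Fay vs Hira: Hira wins 12–7.
  Fay vs Gus: Fay wins 19–0.
  Fay vs Chen: Chen wins 12–7.
  Ana vs Hira: Hira wins 12–7.
  Ana vs Gus: Ana wins 12–7.
  Ana vs Chen: Chen wins 12–7.
  Hira vs Gus: Hira wins 12–7.
  Hira vs Chen: Hira wins 19–0.
  Gus vs Chen: Chen wins 12–7.
Copeland scores (wins − losses):
  Fay: 2 − 2 = 0
  Ana: 1 − 3 = -2
  Hira: 4 − 0 = 4
  Gus: 0 − 4 = -4
  Chen: 3 − 1 = 2
Hira has the best Copeland score.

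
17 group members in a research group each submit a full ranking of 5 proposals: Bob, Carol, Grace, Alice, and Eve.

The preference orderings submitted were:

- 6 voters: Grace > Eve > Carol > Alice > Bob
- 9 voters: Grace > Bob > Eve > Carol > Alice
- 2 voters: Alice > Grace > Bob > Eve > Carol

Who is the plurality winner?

Grace

First-place vote totals:
  Bob: 0
  Carol: 0
  Grace: 15
  Alice: 2
  Eve: 0
Grace has the most first-place votes.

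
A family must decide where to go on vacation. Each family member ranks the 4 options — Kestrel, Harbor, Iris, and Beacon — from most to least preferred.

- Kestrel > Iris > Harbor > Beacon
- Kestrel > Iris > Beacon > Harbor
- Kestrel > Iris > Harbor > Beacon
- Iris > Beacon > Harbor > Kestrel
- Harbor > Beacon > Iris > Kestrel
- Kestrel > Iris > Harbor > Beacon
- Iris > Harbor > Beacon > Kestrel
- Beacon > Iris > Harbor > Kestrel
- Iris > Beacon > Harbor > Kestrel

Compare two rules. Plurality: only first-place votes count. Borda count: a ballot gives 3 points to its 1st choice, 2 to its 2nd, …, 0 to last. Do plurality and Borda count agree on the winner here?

Plurality first-place counts: Kestrel 4, Harbor 1, Iris 3, Beacon 1 → Kestrel.
Borda totals: Kestrel 12, Harbor 11, Iris 20, Beacon 11 → Iris.
The two rules disagree: plurality picks Kestrel, Borda picks Iris.

No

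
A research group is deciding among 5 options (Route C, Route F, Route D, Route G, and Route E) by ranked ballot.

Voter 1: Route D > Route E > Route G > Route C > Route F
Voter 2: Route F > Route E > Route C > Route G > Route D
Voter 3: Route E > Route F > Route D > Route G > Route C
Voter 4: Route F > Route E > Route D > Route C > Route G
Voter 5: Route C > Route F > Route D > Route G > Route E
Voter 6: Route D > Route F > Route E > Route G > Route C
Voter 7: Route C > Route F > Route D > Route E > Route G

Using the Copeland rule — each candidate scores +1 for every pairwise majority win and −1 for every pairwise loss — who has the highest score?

Route F

Pairwise results:
  Route C vs Route F: Route F wins 4–3.
  Route C vs Route D: Route D wins 4–3.
  Route C vs Route G: Route C wins 4–3.
  Route C vs Route E: Route E wins 5–2.
  Route F vs Route D: Route F wins 5–2.
  Route F vs Route G: Route F wins 6–1.
  Route F vs Route E: Route F wins 5–2.
  Route D vs Route G: Route D wins 6–1.
  Route D vs Route E: Route D wins 4–3.
  Route G vs Route E: Route E wins 6–1.
Copeland scores (wins − losses):
  Route C: 1 − 3 = -2
  Route F: 4 − 0 = 4
  Route D: 3 − 1 = 2
  Route G: 0 − 4 = -4
  Route E: 2 − 2 = 0
Route F has the best Copeland score.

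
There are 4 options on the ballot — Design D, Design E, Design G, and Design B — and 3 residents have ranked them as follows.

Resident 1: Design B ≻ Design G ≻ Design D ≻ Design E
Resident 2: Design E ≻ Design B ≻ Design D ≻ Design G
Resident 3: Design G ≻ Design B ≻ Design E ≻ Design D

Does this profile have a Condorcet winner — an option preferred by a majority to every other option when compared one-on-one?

Head-to-head results (3 voters total):
Design D vs Design E: Design E wins 2–1.
Design D vs Design G: Design G wins 2–1.
Design D vs Design B: Design B wins 3–0.
Design E vs Design G: Design G wins 2–1.
Design E vs Design B: Design B wins 2–1.
Design G vs Design B: Design B wins 2–1.
Design B beats each rival — Design D (3–0), Design E (2–1), Design G (2–1) — so Design B is the Condorcet winner.

Yes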